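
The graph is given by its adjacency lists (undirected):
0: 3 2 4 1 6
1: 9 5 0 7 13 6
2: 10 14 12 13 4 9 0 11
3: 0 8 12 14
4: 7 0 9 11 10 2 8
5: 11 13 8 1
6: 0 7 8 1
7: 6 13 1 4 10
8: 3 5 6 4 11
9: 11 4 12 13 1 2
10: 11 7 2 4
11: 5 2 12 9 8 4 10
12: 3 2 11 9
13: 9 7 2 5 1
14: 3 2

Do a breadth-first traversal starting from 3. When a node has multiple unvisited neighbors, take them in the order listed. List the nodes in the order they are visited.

3 0 8 12 14 2 4 1 6 5 11 9 10 13 7

Visit 3; enqueue 0, 8, 12, 14 → queue [0, 8, 12, 14]
Visit 0; enqueue 2, 4, 1, 6 → queue [8, 12, 14, 2, 4, 1, 6]
Visit 8; enqueue 5, 11 → queue [12, 14, 2, 4, 1, 6, 5, 11]
Visit 12; enqueue 9 → queue [14, 2, 4, 1, 6, 5, 11, 9]
Visit 14 → queue [2, 4, 1, 6, 5, 11, 9]
Visit 2; enqueue 10, 13 → queue [4, 1, 6, 5, 11, 9, 10, 13]
Visit 4; enqueue 7 → queue [1, 6, 5, 11, 9, 10, 13, 7]
Visit 1 → queue [6, 5, 11, 9, 10, 13, 7]
Visit 6 → queue [5, 11, 9, 10, 13, 7]
Visit 5 → queue [11, 9, 10, 13, 7]
Visit 11 → queue [9, 10, 13, 7]
Visit 9 → queue [10, 13, 7]
Visit 10 → queue [13, 7]
Visit 13 → queue [7]
Visit 7 → queue []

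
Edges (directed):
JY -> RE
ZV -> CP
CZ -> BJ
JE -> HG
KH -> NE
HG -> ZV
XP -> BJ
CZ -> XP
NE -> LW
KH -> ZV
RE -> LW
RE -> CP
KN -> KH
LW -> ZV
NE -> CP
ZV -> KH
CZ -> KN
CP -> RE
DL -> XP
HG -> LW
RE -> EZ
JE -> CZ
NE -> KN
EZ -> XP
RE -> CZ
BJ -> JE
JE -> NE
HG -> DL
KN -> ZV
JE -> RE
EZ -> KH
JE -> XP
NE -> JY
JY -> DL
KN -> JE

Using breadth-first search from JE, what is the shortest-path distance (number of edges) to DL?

2

Level 0: JE
Level 1: CZ, HG, NE, RE, XP
Level 2: BJ, CP, DL, EZ, JY, KN, LW, ZV
Level 3: KH
DL first appears at level 2.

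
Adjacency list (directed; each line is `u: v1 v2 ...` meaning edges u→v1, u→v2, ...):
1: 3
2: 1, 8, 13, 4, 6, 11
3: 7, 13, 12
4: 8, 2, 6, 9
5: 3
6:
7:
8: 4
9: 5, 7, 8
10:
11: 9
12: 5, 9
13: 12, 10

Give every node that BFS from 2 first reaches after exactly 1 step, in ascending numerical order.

Level 0: 2
Level 1: 1, 4, 6, 8, 11, 13
Level 2: 3, 9, 10, 12
Level 3: 5, 7

1, 4, 6, 8, 11, 13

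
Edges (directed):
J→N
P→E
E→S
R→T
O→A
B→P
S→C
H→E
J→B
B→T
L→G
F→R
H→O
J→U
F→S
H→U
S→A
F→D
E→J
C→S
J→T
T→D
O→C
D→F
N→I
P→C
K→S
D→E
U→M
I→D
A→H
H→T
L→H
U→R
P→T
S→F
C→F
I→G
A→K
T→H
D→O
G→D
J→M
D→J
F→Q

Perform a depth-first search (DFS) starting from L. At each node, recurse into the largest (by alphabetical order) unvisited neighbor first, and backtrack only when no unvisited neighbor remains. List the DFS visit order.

L, H, U, R, T, D, O, C, S, F, Q, A, K, J, N, I, G, M, B, P, E

Visit L
L → H
H → U
U → R
R → T
T → D
D → O
O → C
C → S
S → F
F → Q
S → A
A → K
D → J
J → N
N → I
I → G
J → M
J → B
B → P
P → E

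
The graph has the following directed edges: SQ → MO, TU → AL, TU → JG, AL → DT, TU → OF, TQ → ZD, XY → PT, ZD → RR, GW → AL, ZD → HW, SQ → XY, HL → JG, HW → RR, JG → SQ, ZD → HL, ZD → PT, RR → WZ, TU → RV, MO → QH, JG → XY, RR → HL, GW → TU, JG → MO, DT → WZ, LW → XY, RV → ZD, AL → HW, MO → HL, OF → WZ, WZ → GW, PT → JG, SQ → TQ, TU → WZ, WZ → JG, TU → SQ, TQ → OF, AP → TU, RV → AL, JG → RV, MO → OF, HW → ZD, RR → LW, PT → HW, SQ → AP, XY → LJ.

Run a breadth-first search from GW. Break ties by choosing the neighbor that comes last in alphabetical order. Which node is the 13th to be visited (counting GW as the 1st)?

MO

Visit GW; enqueue TU, AL → queue [TU, AL]
Visit TU; enqueue WZ, SQ, RV, OF, JG → queue [AL, WZ, SQ, RV, OF, JG]
Visit AL; enqueue HW, DT → queue [WZ, SQ, RV, OF, JG, HW, DT]
Visit WZ → queue [SQ, RV, OF, JG, HW, DT]
Visit SQ; enqueue XY, TQ, MO, AP → queue [RV, OF, JG, HW, DT, XY, TQ, MO, AP]
Visit RV; enqueue ZD → queue [OF, JG, HW, DT, XY, TQ, MO, AP, ZD]
Visit OF → queue [JG, HW, DT, XY, TQ, MO, AP, ZD]
Visit JG → queue [HW, DT, XY, TQ, MO, AP, ZD]
Visit HW; enqueue RR → queue [DT, XY, TQ, MO, AP, ZD, RR]
Visit DT → queue [XY, TQ, MO, AP, ZD, RR]
Visit XY; enqueue PT, LJ → queue [TQ, MO, AP, ZD, RR, PT, LJ]
Visit TQ → queue [MO, AP, ZD, RR, PT, LJ]
Visit MO; enqueue QH, HL → queue [AP, ZD, RR, PT, LJ, QH, HL]
Visit AP → queue [ZD, RR, PT, LJ, QH, HL]
Visit ZD → queue [RR, PT, LJ, QH, HL]
Visit RR; enqueue LW → queue [PT, LJ, QH, HL, LW]
Visit PT → queue [LJ, QH, HL, LW]
Visit LJ → queue [QH, HL, LW]
Visit QH → queue [HL, LW]
Visit HL → queue [LW]
Visit LW → queue []

Visit order: GW, TU, AL, WZ, SQ, RV, OF, JG, HW, DT, XY, TQ, MO, AP, ZD, RR, PT, LJ, QH, HL, LW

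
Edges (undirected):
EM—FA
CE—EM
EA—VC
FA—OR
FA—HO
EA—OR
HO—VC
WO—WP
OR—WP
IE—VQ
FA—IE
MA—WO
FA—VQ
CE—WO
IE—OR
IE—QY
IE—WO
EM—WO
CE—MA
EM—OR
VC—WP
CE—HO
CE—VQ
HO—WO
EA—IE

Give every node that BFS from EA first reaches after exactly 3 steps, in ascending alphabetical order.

Level 0: EA
Level 1: IE, OR, VC
Level 2: EM, FA, HO, QY, VQ, WO, WP
Level 3: CE, MA

CE, MA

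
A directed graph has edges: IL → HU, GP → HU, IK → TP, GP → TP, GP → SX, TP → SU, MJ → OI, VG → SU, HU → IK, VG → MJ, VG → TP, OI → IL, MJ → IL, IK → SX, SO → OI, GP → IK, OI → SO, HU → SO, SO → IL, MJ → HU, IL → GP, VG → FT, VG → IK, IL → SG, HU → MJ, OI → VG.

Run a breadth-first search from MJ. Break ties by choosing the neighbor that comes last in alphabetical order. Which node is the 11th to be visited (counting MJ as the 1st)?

Visit MJ; enqueue OI, IL, HU → queue [OI, IL, HU]
Visit OI; enqueue VG, SO → queue [IL, HU, VG, SO]
Visit IL; enqueue SG, GP → queue [HU, VG, SO, SG, GP]
Visit HU; enqueue IK → queue [VG, SO, SG, GP, IK]
Visit VG; enqueue TP, SU, FT → queue [SO, SG, GP, IK, TP, SU, FT]
Visit SO → queue [SG, GP, IK, TP, SU, FT]
Visit SG → queue [GP, IK, TP, SU, FT]
Visit GP; enqueue SX → queue [IK, TP, SU, FT, SX]
Visit IK → queue [TP, SU, FT, SX]
Visit TP → queue [SU, FT, SX]
Visit SU → queue [FT, SX]
Visit FT → queue [SX]
Visit SX → queue []

Visit order: MJ, OI, IL, HU, VG, SO, SG, GP, IK, TP, SU, FT, SX

SU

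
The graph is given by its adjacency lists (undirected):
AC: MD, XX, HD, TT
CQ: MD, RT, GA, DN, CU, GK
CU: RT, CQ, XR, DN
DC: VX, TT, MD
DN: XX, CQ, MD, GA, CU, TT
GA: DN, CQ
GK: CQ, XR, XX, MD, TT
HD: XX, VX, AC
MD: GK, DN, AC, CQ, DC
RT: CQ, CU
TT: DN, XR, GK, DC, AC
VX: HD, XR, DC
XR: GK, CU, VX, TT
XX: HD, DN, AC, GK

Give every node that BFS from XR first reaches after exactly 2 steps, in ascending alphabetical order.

AC, CQ, DC, DN, HD, MD, RT, XX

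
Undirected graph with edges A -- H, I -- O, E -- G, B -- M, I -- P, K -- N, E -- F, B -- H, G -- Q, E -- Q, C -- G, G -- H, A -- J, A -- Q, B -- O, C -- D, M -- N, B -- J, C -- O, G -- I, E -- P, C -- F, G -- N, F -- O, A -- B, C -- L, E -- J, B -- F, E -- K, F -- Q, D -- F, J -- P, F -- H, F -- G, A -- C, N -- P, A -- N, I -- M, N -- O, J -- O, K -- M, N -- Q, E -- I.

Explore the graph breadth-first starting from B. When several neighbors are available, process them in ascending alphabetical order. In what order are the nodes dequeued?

B → A → F → H → J → M → O → C → N → Q → D → E → G → P → I → K → L

Visit B; enqueue A, F, H, J, M, O → queue [A, F, H, J, M, O]
Visit A; enqueue C, N, Q → queue [F, H, J, M, O, C, N, Q]
Visit F; enqueue D, E, G → queue [H, J, M, O, C, N, Q, D, E, G]
Visit H → queue [J, M, O, C, N, Q, D, E, G]
Visit J; enqueue P → queue [M, O, C, N, Q, D, E, G, P]
Visit M; enqueue I, K → queue [O, C, N, Q, D, E, G, P, I, K]
Visit O → queue [C, N, Q, D, E, G, P, I, K]
Visit C; enqueue L → queue [N, Q, D, E, G, P, I, K, L]
Visit N → queue [Q, D, E, G, P, I, K, L]
Visit Q → queue [D, E, G, P, I, K, L]
Visit D → queue [E, G, P, I, K, L]
Visit E → queue [G, P, I, K, L]
Visit G → queue [P, I, K, L]
Visit P → queue [I, K, L]
Visit I → queue [K, L]
Visit K → queue [L]
Visit L → queue []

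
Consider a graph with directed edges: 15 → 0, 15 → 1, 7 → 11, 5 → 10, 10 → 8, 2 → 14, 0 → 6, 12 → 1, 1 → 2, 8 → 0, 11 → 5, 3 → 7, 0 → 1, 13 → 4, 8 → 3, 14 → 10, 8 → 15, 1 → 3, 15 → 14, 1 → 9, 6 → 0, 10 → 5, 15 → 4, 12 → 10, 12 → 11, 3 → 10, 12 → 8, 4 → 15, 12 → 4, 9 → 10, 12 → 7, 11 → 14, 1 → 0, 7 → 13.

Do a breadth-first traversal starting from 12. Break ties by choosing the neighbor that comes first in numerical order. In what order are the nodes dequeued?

12, 1, 4, 7, 8, 10, 11, 0, 2, 3, 9, 15, 13, 5, 14, 6

Visit 12; enqueue 1, 4, 7, 8, 10, 11 → queue [1, 4, 7, 8, 10, 11]
Visit 1; enqueue 0, 2, 3, 9 → queue [4, 7, 8, 10, 11, 0, 2, 3, 9]
Visit 4; enqueue 15 → queue [7, 8, 10, 11, 0, 2, 3, 9, 15]
Visit 7; enqueue 13 → queue [8, 10, 11, 0, 2, 3, 9, 15, 13]
Visit 8 → queue [10, 11, 0, 2, 3, 9, 15, 13]
Visit 10; enqueue 5 → queue [11, 0, 2, 3, 9, 15, 13, 5]
Visit 11; enqueue 14 → queue [0, 2, 3, 9, 15, 13, 5, 14]
Visit 0; enqueue 6 → queue [2, 3, 9, 15, 13, 5, 14, 6]
Visit 2 → queue [3, 9, 15, 13, 5, 14, 6]
Visit 3 → queue [9, 15, 13, 5, 14, 6]
Visit 9 → queue [15, 13, 5, 14, 6]
Visit 15 → queue [13, 5, 14, 6]
Visit 13 → queue [5, 14, 6]
Visit 5 → queue [14, 6]
Visit 14 → queue [6]
Visit 6 → queue []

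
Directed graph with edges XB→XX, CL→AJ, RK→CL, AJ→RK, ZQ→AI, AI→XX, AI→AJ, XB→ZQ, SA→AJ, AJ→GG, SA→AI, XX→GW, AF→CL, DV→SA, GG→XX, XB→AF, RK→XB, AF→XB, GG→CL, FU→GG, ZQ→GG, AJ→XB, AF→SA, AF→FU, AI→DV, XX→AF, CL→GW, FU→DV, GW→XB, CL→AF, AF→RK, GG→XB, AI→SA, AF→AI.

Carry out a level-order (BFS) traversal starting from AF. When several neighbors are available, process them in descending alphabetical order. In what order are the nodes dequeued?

Visit AF; enqueue XB, SA, RK, FU, CL, AI → queue [XB, SA, RK, FU, CL, AI]
Visit XB; enqueue ZQ, XX → queue [SA, RK, FU, CL, AI, ZQ, XX]
Visit SA; enqueue AJ → queue [RK, FU, CL, AI, ZQ, XX, AJ]
Visit RK → queue [FU, CL, AI, ZQ, XX, AJ]
Visit FU; enqueue GG, DV → queue [CL, AI, ZQ, XX, AJ, GG, DV]
Visit CL; enqueue GW → queue [AI, ZQ, XX, AJ, GG, DV, GW]
Visit AI → queue [ZQ, XX, AJ, GG, DV, GW]
Visit ZQ → queue [XX, AJ, GG, DV, GW]
Visit XX → queue [AJ, GG, DV, GW]
Visit AJ → queue [GG, DV, GW]
Visit GG → queue [DV, GW]
Visit DV → queue [GW]
Visit GW → queue []

AF, XB, SA, RK, FU, CL, AI, ZQ, XX, AJ, GG, DV, GW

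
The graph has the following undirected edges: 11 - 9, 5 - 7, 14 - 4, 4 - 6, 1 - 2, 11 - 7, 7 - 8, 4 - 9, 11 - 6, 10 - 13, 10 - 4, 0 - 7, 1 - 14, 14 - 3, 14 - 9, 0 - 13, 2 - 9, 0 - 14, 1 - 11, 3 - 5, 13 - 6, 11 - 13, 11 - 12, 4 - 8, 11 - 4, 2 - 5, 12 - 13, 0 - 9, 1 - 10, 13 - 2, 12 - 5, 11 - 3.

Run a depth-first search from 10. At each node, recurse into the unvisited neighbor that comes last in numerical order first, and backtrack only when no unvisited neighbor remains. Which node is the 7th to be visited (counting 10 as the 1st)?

Visit 10
10 → 13
13 → 12
12 → 11
11 → 9
9 → 14
14 → 4
4 → 8
8 → 7
7 → 5
5 → 3
5 → 2
2 → 1
7 → 0
4 → 6

Visit order: 10, 13, 12, 11, 9, 14, 4, 8, 7, 5, 3, 2, 1, 0, 6

4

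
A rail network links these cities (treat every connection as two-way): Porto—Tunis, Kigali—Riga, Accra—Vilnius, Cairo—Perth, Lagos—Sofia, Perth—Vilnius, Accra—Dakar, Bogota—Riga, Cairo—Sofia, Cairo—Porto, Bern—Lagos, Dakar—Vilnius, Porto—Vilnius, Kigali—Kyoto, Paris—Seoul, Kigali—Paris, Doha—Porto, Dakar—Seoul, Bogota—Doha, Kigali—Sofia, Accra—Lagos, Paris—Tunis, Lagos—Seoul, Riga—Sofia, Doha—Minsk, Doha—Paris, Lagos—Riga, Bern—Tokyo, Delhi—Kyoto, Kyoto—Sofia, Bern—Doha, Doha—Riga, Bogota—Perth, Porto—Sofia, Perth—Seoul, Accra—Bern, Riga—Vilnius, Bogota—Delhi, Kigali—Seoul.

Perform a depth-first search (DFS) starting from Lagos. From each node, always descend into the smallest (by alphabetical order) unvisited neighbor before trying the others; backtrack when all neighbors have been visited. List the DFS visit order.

Visit Lagos
Lagos → Accra
Accra → Bern
Bern → Doha
Doha → Bogota
Bogota → Delhi
Delhi → Kyoto
Kyoto → Kigali
Kigali → Paris
Paris → Seoul
Seoul → Dakar
Dakar → Vilnius
Vilnius → Perth
Perth → Cairo
Cairo → Porto
Porto → Sofia
Sofia → Riga
Porto → Tunis
Doha → Minsk
Bern → Tokyo

Lagos, Accra, Bern, Doha, Bogota, Delhi, Kyoto, Kigali, Paris, Seoul, Dakar, Vilnius, Perth, Cairo, Porto, Sofia, Riga, Tunis, Minsk, Tokyo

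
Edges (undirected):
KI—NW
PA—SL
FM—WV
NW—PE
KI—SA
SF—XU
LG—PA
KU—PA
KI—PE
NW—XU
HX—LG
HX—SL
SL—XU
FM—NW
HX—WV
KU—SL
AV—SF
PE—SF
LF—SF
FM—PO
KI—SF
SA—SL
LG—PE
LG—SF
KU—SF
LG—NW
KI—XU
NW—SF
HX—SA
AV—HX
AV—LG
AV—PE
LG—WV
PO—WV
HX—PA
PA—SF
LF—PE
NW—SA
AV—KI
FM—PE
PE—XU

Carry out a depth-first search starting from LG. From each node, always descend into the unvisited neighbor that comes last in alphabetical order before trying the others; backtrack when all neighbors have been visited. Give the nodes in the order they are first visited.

LG, WV, PO, FM, PE, XU, SL, SA, NW, SF, PA, KU, HX, AV, KI, LF

Visit LG
LG → WV
WV → PO
PO → FM
FM → PE
PE → XU
XU → SL
SL → SA
SA → NW
NW → SF
SF → PA
PA → KU
PA → HX
HX → AV
AV → KI
SF → LF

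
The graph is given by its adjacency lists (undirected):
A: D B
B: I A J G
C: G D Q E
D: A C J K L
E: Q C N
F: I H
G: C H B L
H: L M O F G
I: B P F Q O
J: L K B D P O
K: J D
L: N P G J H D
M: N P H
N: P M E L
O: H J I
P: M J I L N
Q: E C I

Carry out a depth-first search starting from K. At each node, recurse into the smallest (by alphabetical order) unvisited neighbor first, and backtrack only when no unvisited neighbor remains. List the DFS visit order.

Visit K
K → D
D → A
A → B
B → G
G → C
C → E
E → N
N → L
L → H
H → F
F → I
I → O
O → J
J → P
P → M
I → Q

K → D → A → B → G → C → E → N → L → H → F → I → O → J → P → M → Q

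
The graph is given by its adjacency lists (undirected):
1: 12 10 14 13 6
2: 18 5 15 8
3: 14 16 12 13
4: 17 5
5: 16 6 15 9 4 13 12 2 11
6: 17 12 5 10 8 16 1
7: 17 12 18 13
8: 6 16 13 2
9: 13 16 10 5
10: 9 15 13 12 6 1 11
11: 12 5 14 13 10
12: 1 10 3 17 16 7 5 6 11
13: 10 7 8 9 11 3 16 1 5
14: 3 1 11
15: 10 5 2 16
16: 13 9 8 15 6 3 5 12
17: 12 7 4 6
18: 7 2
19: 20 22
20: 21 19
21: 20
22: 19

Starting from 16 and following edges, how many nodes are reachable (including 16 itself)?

18

BFS from 16 visits: 16, 3, 5, 6, 8, 9, 12, 13, 15, 14, 2, 4, 11, 1, 10, 17, 7, 18
Reachable nodes: 18 of 22 total.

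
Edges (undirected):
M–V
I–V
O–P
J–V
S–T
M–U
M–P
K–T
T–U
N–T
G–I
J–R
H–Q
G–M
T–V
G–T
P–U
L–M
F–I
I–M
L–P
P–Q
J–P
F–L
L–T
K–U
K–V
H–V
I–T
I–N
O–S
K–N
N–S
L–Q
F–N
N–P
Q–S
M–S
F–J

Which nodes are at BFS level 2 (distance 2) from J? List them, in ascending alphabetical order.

Level 0: J
Level 1: F, P, R, V
Level 2: H, I, K, L, M, N, O, Q, T, U
Level 3: G, S

H, I, K, L, M, N, O, Q, T, U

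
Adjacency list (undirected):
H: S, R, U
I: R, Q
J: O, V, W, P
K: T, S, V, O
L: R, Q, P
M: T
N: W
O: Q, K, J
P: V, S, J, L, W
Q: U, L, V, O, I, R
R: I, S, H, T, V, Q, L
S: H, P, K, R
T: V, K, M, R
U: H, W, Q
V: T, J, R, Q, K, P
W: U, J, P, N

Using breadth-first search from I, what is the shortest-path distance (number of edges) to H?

2

Level 0: I
Level 1: Q, R
Level 2: H, L, O, S, T, U, V
Level 3: J, K, M, P, W
Level 4: N
H first appears at level 2.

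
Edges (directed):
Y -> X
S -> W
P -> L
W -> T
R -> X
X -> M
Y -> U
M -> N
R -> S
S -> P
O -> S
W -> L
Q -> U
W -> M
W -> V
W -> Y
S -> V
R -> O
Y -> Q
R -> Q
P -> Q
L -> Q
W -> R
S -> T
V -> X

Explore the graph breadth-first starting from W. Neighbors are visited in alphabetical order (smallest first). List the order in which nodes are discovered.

W → L → M → R → T → V → Y → Q → N → O → S → X → U → P

Visit W; enqueue L, M, R, T, V, Y → queue [L, M, R, T, V, Y]
Visit L; enqueue Q → queue [M, R, T, V, Y, Q]
Visit M; enqueue N → queue [R, T, V, Y, Q, N]
Visit R; enqueue O, S, X → queue [T, V, Y, Q, N, O, S, X]
Visit T → queue [V, Y, Q, N, O, S, X]
Visit V → queue [Y, Q, N, O, S, X]
Visit Y; enqueue U → queue [Q, N, O, S, X, U]
Visit Q → queue [N, O, S, X, U]
Visit N → queue [O, S, X, U]
Visit O → queue [S, X, U]
Visit S; enqueue P → queue [X, U, P]
Visit X → queue [U, P]
Visit U → queue [P]
Visit P → queue []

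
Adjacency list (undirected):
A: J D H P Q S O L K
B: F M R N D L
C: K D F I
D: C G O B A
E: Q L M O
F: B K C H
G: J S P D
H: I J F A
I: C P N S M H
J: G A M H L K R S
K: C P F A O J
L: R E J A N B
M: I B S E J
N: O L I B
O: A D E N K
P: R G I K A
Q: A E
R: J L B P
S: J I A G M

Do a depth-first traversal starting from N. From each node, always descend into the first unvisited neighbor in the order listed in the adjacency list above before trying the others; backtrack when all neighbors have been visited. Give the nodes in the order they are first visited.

Visit N
N → O
O → A
A → J
J → G
G → S
S → I
I → C
C → K
K → P
P → R
R → L
L → E
E → Q
E → M
M → B
B → F
F → H
B → D

N -> O -> A -> J -> G -> S -> I -> C -> K -> P -> R -> L -> E -> Q -> M -> B -> F -> H -> D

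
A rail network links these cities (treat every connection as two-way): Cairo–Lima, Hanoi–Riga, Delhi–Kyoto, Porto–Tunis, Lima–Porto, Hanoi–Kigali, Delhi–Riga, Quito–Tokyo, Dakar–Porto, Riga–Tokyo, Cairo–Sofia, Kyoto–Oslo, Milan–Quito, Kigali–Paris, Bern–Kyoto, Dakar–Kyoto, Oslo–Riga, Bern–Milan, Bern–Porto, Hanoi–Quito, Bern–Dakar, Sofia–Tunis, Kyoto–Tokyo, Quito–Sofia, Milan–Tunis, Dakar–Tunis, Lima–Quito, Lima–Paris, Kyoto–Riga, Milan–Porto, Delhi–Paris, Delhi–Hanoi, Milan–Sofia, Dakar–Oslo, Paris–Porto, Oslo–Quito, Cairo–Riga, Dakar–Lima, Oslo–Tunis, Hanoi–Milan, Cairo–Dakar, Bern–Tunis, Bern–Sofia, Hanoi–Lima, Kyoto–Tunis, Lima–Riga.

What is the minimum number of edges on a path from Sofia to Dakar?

Level 0: Sofia
Level 1: Bern, Cairo, Milan, Quito, Tunis
Level 2: Dakar, Hanoi, Kyoto, Lima, Oslo, Porto, Riga, Tokyo
Level 3: Delhi, Kigali, Paris
Dakar first appears at level 2.

2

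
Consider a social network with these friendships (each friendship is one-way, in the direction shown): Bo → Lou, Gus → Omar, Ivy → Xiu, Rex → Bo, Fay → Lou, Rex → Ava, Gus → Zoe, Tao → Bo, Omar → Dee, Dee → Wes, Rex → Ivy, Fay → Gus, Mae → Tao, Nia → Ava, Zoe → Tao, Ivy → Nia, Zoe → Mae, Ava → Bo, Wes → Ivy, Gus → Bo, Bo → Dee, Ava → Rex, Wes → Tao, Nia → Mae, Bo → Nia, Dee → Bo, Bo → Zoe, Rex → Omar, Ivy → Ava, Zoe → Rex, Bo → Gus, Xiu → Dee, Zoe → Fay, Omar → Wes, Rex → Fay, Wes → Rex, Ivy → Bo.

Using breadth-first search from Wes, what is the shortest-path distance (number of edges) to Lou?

Level 0: Wes
Level 1: Ivy, Rex, Tao
Level 2: Ava, Bo, Fay, Nia, Omar, Xiu
Level 3: Dee, Gus, Lou, Mae, Zoe
Lou first appears at level 3.

3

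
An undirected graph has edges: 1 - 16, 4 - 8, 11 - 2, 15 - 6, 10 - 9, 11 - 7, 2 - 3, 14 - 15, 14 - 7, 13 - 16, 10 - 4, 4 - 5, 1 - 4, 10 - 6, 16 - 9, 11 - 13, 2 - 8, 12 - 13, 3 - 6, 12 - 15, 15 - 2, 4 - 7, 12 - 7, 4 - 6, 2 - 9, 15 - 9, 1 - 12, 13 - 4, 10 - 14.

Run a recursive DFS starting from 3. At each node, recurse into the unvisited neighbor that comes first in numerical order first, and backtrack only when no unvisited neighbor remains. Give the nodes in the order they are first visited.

3 2 8 4 1 12 7 11 13 16 9 10 6 15 14 5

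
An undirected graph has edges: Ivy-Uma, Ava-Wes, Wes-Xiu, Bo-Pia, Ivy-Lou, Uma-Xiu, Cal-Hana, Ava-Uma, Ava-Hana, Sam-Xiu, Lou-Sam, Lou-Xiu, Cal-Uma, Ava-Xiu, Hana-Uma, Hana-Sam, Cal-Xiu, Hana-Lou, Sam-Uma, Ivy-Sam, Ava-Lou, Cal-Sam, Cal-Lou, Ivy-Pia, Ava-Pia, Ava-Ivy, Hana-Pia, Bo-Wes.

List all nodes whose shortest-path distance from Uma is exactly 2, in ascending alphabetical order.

Lou, Pia, Wes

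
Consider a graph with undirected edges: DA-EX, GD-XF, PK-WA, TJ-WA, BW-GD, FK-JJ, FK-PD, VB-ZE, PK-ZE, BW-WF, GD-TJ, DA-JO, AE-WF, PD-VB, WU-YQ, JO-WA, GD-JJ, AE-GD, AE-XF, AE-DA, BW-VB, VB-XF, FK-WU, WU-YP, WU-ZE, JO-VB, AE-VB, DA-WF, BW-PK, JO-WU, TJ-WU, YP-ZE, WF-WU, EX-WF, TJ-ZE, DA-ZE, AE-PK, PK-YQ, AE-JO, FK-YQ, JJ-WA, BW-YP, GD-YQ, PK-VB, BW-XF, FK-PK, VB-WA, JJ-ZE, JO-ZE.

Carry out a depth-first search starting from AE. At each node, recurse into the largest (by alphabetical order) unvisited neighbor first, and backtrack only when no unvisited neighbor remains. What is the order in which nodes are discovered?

AE XF VB ZE YP WU YQ PK WA TJ GD JJ FK PD BW WF EX DA JO

Visit AE
AE → XF
XF → VB
VB → ZE
ZE → YP
YP → WU
WU → YQ
YQ → PK
PK → WA
WA → TJ
TJ → GD
GD → JJ
JJ → FK
FK → PD
GD → BW
BW → WF
WF → EX
EX → DA
DA → JO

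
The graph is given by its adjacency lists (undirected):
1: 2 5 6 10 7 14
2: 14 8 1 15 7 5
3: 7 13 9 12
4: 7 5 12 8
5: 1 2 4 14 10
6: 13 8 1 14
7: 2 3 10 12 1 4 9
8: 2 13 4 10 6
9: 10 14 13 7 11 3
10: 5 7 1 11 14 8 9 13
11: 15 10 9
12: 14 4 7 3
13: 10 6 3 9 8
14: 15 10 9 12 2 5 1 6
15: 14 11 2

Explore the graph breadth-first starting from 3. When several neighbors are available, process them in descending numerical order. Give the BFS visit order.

3 13 12 9 7 10 8 6 14 4 11 2 1 5 15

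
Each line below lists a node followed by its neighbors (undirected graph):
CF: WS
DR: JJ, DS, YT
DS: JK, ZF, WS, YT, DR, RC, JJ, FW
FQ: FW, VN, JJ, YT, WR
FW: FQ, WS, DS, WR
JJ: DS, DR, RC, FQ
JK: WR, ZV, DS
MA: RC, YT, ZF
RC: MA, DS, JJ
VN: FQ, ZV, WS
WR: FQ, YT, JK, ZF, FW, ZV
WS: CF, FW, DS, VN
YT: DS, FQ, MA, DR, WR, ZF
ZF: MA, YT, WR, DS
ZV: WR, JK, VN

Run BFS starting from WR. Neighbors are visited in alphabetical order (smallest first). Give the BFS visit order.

Visit WR; enqueue FQ, FW, JK, YT, ZF, ZV → queue [FQ, FW, JK, YT, ZF, ZV]
Visit FQ; enqueue JJ, VN → queue [FW, JK, YT, ZF, ZV, JJ, VN]
Visit FW; enqueue DS, WS → queue [JK, YT, ZF, ZV, JJ, VN, DS, WS]
Visit JK → queue [YT, ZF, ZV, JJ, VN, DS, WS]
Visit YT; enqueue DR, MA → queue [ZF, ZV, JJ, VN, DS, WS, DR, MA]
Visit ZF → queue [ZV, JJ, VN, DS, WS, DR, MA]
Visit ZV → queue [JJ, VN, DS, WS, DR, MA]
Visit JJ; enqueue RC → queue [VN, DS, WS, DR, MA, RC]
Visit VN → queue [DS, WS, DR, MA, RC]
Visit DS → queue [WS, DR, MA, RC]
Visit WS; enqueue CF → queue [DR, MA, RC, CF]
Visit DR → queue [MA, RC, CF]
Visit MA → queue [RC, CF]
Visit RC → queue [CF]
Visit CF → queue []

WR FQ FW JK YT ZF ZV JJ VN DS WS DR MA RC CF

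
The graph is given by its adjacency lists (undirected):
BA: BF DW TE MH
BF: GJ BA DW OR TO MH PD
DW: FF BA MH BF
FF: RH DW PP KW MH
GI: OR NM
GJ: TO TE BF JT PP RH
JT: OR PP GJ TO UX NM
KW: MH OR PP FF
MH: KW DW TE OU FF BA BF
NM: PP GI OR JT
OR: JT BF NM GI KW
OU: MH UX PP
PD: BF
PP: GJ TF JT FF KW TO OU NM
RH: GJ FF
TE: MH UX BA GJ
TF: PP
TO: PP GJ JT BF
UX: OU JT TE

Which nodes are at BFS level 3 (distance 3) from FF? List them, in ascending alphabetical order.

GI, PD, UX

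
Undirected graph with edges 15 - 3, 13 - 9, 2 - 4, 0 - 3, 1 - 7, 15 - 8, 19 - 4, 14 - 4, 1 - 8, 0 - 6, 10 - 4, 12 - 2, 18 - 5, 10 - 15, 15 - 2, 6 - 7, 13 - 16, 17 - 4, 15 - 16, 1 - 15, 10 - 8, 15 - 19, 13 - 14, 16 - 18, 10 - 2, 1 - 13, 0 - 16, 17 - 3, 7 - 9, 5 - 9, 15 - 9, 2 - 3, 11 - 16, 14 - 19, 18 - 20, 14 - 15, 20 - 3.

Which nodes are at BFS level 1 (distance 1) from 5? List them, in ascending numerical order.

9, 18

Level 0: 5
Level 1: 9, 18
Level 2: 7, 13, 15, 16, 20
Level 3: 0, 1, 2, 3, 6, 8, 10, 11, 14, 19
Level 4: 4, 12, 17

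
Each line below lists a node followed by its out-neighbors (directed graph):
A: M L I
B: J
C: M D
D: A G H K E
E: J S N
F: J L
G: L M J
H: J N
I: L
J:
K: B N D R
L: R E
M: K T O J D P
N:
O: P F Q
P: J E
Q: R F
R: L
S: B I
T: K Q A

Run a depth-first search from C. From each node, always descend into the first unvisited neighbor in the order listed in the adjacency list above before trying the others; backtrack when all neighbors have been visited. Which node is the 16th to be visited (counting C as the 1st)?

T

Visit C
C → M
M → K
K → B
B → J
K → N
K → D
D → A
A → L
L → R
L → E
E → S
S → I
D → G
D → H
M → T
T → Q
Q → F
M → O
O → P

Visit order: C, M, K, B, J, N, D, A, L, R, E, S, I, G, H, T, Q, F, O, P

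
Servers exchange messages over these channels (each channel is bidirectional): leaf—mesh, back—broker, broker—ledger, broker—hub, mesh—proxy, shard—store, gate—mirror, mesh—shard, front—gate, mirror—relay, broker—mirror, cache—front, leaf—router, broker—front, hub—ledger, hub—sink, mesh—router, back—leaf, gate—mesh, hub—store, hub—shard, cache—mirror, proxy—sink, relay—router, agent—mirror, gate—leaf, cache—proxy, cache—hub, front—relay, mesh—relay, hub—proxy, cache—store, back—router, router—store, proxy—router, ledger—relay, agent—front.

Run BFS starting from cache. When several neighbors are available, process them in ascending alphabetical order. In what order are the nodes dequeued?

Visit cache; enqueue front, hub, mirror, proxy, store → queue [front, hub, mirror, proxy, store]
Visit front; enqueue agent, broker, gate, relay → queue [hub, mirror, proxy, store, agent, broker, gate, relay]
Visit hub; enqueue ledger, shard, sink → queue [mirror, proxy, store, agent, broker, gate, relay, ledger, shard, sink]
Visit mirror → queue [proxy, store, agent, broker, gate, relay, ledger, shard, sink]
Visit proxy; enqueue mesh, router → queue [store, agent, broker, gate, relay, ledger, shard, sink, mesh, router]
Visit store → queue [agent, broker, gate, relay, ledger, shard, sink, mesh, router]
Visit agent → queue [broker, gate, relay, ledger, shard, sink, mesh, router]
Visit broker; enqueue back → queue [gate, relay, ledger, shard, sink, mesh, router, back]
Visit gate; enqueue leaf → queue [relay, ledger, shard, sink, mesh, router, back, leaf]
Visit relay → queue [ledger, shard, sink, mesh, router, back, leaf]
Visit ledger → queue [shard, sink, mesh, router, back, leaf]
Visit shard → queue [sink, mesh, router, back, leaf]
Visit sink → queue [mesh, router, back, leaf]
Visit mesh → queue [router, back, leaf]
Visit router → queue [back, leaf]
Visit back → queue [leaf]
Visit leaf → queue []

cache -> front -> hub -> mirror -> proxy -> store -> agent -> broker -> gate -> relay -> ledger -> shard -> sink -> mesh -> router -> back -> leaf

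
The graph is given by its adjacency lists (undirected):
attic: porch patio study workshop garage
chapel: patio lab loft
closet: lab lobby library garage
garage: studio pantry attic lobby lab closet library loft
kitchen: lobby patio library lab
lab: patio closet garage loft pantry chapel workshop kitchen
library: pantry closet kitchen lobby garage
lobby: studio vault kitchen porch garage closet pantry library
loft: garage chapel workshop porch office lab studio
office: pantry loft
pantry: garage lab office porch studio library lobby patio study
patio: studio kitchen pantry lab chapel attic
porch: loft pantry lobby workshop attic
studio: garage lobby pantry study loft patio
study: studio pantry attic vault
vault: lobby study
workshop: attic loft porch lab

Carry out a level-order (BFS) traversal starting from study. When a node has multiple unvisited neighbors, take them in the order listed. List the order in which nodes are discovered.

study studio pantry attic vault garage lobby loft patio lab office porch library workshop closet kitchen chapel

Visit study; enqueue studio, pantry, attic, vault → queue [studio, pantry, attic, vault]
Visit studio; enqueue garage, lobby, loft, patio → queue [pantry, attic, vault, garage, lobby, loft, patio]
Visit pantry; enqueue lab, office, porch, library → queue [attic, vault, garage, lobby, loft, patio, lab, office, porch, library]
Visit attic; enqueue workshop → queue [vault, garage, lobby, loft, patio, lab, office, porch, library, workshop]
Visit vault → queue [garage, lobby, loft, patio, lab, office, porch, library, workshop]
Visit garage; enqueue closet → queue [lobby, loft, patio, lab, office, porch, library, workshop, closet]
Visit lobby; enqueue kitchen → queue [loft, patio, lab, office, porch, library, workshop, closet, kitchen]
Visit loft; enqueue chapel → queue [patio, lab, office, porch, library, workshop, closet, kitchen, chapel]
Visit patio → queue [lab, office, porch, library, workshop, closet, kitchen, chapel]
Visit lab → queue [office, porch, library, workshop, closet, kitchen, chapel]
Visit office → queue [porch, library, workshop, closet, kitchen, chapel]
Visit porch → queue [library, workshop, closet, kitchen, chapel]
Visit library → queue [workshop, closet, kitchen, chapel]
Visit workshop → queue [closet, kitchen, chapel]
Visit closet → queue [kitchen, chapel]
Visit kitchen → queue [chapel]
Visit chapel → queue []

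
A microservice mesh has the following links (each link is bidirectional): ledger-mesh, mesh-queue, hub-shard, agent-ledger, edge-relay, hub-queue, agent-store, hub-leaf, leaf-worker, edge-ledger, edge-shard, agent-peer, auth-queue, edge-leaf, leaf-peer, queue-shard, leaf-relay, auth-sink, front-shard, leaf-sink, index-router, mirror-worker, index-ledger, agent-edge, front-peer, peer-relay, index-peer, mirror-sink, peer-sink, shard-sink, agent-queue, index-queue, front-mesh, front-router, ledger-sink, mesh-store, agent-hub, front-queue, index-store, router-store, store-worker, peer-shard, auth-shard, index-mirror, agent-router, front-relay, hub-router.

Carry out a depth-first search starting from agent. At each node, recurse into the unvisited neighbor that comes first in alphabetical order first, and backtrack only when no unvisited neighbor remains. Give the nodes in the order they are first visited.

agent → edge → leaf → hub → queue → auth → shard → front → mesh → ledger → index → mirror → sink → peer → relay → worker → store → router

Visit agent
agent → edge
edge → leaf
leaf → hub
hub → queue
queue → auth
auth → shard
shard → front
front → mesh
mesh → ledger
ledger → index
index → mirror
mirror → sink
sink → peer
peer → relay
mirror → worker
worker → store
store → router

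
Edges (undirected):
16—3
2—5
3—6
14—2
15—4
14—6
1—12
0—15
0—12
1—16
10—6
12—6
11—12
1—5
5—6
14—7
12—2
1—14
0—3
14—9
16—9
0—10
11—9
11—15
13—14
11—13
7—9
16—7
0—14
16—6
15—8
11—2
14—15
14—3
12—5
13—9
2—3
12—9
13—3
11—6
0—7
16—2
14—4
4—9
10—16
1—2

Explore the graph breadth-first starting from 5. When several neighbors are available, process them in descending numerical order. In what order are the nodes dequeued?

5 → 12 → 6 → 2 → 1 → 11 → 9 → 0 → 16 → 14 → 10 → 3 → 15 → 13 → 7 → 4 → 8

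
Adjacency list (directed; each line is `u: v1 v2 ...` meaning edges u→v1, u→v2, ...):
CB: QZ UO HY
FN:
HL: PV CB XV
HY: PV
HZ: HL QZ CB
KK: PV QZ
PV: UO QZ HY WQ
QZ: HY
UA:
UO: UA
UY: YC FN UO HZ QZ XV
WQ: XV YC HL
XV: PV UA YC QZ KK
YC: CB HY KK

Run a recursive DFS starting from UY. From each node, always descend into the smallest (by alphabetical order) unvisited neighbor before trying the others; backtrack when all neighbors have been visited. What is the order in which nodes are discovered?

UY FN HZ CB HY PV QZ UO UA WQ HL XV KK YC

Visit UY
UY → FN
UY → HZ
HZ → CB
CB → HY
HY → PV
PV → QZ
PV → UO
UO → UA
PV → WQ
WQ → HL
HL → XV
XV → KK
XV → YC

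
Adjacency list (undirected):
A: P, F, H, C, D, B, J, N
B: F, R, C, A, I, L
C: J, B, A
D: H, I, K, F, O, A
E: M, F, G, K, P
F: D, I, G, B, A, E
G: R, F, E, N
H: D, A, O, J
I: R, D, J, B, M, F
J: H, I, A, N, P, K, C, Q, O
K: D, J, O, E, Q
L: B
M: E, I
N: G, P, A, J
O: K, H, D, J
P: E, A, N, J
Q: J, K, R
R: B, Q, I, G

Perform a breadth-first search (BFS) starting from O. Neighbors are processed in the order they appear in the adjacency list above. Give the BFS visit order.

Visit O; enqueue K, H, D, J → queue [K, H, D, J]
Visit K; enqueue E, Q → queue [H, D, J, E, Q]
Visit H; enqueue A → queue [D, J, E, Q, A]
Visit D; enqueue I, F → queue [J, E, Q, A, I, F]
Visit J; enqueue N, P, C → queue [E, Q, A, I, F, N, P, C]
Visit E; enqueue M, G → queue [Q, A, I, F, N, P, C, M, G]
Visit Q; enqueue R → queue [A, I, F, N, P, C, M, G, R]
Visit A; enqueue B → queue [I, F, N, P, C, M, G, R, B]
Visit I → queue [F, N, P, C, M, G, R, B]
Visit F → queue [N, P, C, M, G, R, B]
Visit N → queue [P, C, M, G, R, B]
Visit P → queue [C, M, G, R, B]
Visit C → queue [M, G, R, B]
Visit M → queue [G, R, B]
Visit G → queue [R, B]
Visit R → queue [B]
Visit B; enqueue L → queue [L]
Visit L → queue []

O → K → H → D → J → E → Q → A → I → F → N → P → C → M → G → R → B → L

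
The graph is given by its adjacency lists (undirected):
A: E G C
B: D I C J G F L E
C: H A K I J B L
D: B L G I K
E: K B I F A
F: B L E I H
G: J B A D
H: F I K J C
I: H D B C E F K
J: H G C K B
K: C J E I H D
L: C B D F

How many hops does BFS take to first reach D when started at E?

2

Level 0: E
Level 1: A, B, F, I, K
Level 2: C, D, G, H, J, L
D first appears at level 2.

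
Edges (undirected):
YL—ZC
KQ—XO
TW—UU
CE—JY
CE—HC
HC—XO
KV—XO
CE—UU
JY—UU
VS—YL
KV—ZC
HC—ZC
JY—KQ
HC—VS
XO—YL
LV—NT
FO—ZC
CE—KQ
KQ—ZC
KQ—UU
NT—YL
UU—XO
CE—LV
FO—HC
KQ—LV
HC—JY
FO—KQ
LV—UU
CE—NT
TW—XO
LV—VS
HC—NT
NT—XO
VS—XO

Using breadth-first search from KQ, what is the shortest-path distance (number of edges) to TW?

2

Level 0: KQ
Level 1: CE, FO, JY, LV, UU, XO, ZC
Level 2: HC, KV, NT, TW, VS, YL
TW first appears at level 2.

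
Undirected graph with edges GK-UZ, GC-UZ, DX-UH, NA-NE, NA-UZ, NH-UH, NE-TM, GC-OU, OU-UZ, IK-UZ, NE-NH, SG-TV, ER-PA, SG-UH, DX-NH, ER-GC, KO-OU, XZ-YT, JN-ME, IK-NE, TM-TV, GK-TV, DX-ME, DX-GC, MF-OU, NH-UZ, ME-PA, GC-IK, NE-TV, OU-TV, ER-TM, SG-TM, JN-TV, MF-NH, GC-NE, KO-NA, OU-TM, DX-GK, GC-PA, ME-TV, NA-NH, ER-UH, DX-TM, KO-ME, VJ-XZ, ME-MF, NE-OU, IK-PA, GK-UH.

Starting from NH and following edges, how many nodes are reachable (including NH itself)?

BFS from NH visits: NH, DX, MF, NA, NE, UH, UZ, GC, GK, ME, TM, OU, KO, IK, TV, ER, SG, PA, JN
Reachable nodes: 19 of 22 total.

19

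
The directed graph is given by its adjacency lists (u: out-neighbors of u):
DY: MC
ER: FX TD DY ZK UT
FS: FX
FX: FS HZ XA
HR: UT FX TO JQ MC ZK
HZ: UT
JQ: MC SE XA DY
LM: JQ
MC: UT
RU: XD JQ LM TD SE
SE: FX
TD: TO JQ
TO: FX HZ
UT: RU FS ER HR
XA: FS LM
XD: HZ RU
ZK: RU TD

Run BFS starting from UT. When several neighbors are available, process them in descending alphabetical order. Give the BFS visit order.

UT → RU → HR → FS → ER → XD → TD → SE → LM → JQ → ZK → TO → MC → FX → DY → HZ → XA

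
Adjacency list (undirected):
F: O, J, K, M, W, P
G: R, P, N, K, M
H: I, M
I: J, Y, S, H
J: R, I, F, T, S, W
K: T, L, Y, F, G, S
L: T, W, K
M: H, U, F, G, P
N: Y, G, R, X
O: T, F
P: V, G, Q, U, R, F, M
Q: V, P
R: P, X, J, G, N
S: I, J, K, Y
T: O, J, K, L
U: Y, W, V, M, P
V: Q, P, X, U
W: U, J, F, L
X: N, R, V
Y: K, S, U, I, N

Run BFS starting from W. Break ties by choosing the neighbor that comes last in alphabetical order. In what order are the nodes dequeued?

Visit W; enqueue U, L, J, F → queue [U, L, J, F]
Visit U; enqueue Y, V, P, M → queue [L, J, F, Y, V, P, M]
Visit L; enqueue T, K → queue [J, F, Y, V, P, M, T, K]
Visit J; enqueue S, R, I → queue [F, Y, V, P, M, T, K, S, R, I]
Visit F; enqueue O → queue [Y, V, P, M, T, K, S, R, I, O]
Visit Y; enqueue N → queue [V, P, M, T, K, S, R, I, O, N]
Visit V; enqueue X, Q → queue [P, M, T, K, S, R, I, O, N, X, Q]
Visit P; enqueue G → queue [M, T, K, S, R, I, O, N, X, Q, G]
Visit M; enqueue H → queue [T, K, S, R, I, O, N, X, Q, G, H]
Visit T → queue [K, S, R, I, O, N, X, Q, G, H]
Visit K → queue [S, R, I, O, N, X, Q, G, H]
Visit S → queue [R, I, O, N, X, Q, G, H]
Visit R → queue [I, O, N, X, Q, G, H]
Visit I → queue [O, N, X, Q, G, H]
Visit O → queue [N, X, Q, G, H]
Visit N → queue [X, Q, G, H]
Visit X → queue [Q, G, H]
Visit Q → queue [G, H]
Visit G → queue [H]
Visit H → queue []

W → U → L → J → F → Y → V → P → M → T → K → S → R → I → O → N → X → Q → G → H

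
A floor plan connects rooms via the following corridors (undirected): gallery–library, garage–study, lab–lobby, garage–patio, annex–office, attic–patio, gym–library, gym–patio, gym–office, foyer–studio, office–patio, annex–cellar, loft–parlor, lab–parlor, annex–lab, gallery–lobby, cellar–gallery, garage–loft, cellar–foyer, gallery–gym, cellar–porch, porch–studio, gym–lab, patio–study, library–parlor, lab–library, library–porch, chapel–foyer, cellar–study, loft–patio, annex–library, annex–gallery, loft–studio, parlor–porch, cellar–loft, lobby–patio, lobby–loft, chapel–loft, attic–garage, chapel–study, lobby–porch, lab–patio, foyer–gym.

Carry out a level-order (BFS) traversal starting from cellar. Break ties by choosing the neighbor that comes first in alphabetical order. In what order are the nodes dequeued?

cellar annex foyer gallery loft porch study lab library office chapel gym studio lobby garage parlor patio attic

Visit cellar; enqueue annex, foyer, gallery, loft, porch, study → queue [annex, foyer, gallery, loft, porch, study]
Visit annex; enqueue lab, library, office → queue [foyer, gallery, loft, porch, study, lab, library, office]
Visit foyer; enqueue chapel, gym, studio → queue [gallery, loft, porch, study, lab, library, office, chapel, gym, studio]
Visit gallery; enqueue lobby → queue [loft, porch, study, lab, library, office, chapel, gym, studio, lobby]
Visit loft; enqueue garage, parlor, patio → queue [porch, study, lab, library, office, chapel, gym, studio, lobby, garage, parlor, patio]
Visit porch → queue [study, lab, library, office, chapel, gym, studio, lobby, garage, parlor, patio]
Visit study → queue [lab, library, office, chapel, gym, studio, lobby, garage, parlor, patio]
Visit lab → queue [library, office, chapel, gym, studio, lobby, garage, parlor, patio]
Visit library → queue [office, chapel, gym, studio, lobby, garage, parlor, patio]
Visit office → queue [chapel, gym, studio, lobby, garage, parlor, patio]
Visit chapel → queue [gym, studio, lobby, garage, parlor, patio]
Visit gym → queue [studio, lobby, garage, parlor, patio]
Visit studio → queue [lobby, garage, parlor, patio]
Visit lobby → queue [garage, parlor, patio]
Visit garage; enqueue attic → queue [parlor, patio, attic]
Visit parlor → queue [patio, attic]
Visit patio → queue [attic]
Visit attic → queue []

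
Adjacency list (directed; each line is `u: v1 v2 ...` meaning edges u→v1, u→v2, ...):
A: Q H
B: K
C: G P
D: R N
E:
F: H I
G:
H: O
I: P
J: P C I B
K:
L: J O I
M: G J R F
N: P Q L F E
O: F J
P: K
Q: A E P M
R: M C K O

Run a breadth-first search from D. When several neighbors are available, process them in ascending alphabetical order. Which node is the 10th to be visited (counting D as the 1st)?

K

Visit D; enqueue N, R → queue [N, R]
Visit N; enqueue E, F, L, P, Q → queue [R, E, F, L, P, Q]
Visit R; enqueue C, K, M, O → queue [E, F, L, P, Q, C, K, M, O]
Visit E → queue [F, L, P, Q, C, K, M, O]
Visit F; enqueue H, I → queue [L, P, Q, C, K, M, O, H, I]
Visit L; enqueue J → queue [P, Q, C, K, M, O, H, I, J]
Visit P → queue [Q, C, K, M, O, H, I, J]
Visit Q; enqueue A → queue [C, K, M, O, H, I, J, A]
Visit C; enqueue G → queue [K, M, O, H, I, J, A, G]
Visit K → queue [M, O, H, I, J, A, G]
Visit M → queue [O, H, I, J, A, G]
Visit O → queue [H, I, J, A, G]
Visit H → queue [I, J, A, G]
Visit I → queue [J, A, G]
Visit J; enqueue B → queue [A, G, B]
Visit A → queue [G, B]
Visit G → queue [B]
Visit B → queue []

Visit order: D, N, R, E, F, L, P, Q, C, K, M, O, H, I, J, A, G, B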